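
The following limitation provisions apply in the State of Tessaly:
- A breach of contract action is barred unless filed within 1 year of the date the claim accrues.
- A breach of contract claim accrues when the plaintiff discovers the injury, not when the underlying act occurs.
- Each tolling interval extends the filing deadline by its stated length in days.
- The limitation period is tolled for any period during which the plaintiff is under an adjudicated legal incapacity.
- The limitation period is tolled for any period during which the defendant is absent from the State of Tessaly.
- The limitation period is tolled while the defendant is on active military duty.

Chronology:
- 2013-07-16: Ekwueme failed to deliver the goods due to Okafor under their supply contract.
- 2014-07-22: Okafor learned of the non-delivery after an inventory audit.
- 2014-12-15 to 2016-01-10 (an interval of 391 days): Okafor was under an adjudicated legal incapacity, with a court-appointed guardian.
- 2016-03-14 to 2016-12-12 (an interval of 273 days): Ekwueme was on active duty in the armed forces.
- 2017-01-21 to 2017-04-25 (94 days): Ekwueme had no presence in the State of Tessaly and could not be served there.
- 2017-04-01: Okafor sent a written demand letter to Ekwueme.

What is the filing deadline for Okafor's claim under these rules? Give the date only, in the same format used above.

2017-08-18

Accrual is tied to discovery, so the period began on 2014-07-22 rather than on 2013-07-16 when the act occurred.
1 year from 2014-07-22 is 2015-07-22.
The plaintiff's legal incapacity from 2014-12-15 to 2016-01-10 tolled the period for 391 days, extending the deadline to 2016-08-16.
The defendant's active military service from 2016-03-14 to 2016-12-12 tolled the period for 273 days, extending the deadline to 2017-05-16.
Because the defendant's absence from the jurisdiction ran from 2017-01-21 to 2017-04-25, the deadline is extended by 94 days to 2017-08-18.
Nothing else in the chronology tolls or restarts the period.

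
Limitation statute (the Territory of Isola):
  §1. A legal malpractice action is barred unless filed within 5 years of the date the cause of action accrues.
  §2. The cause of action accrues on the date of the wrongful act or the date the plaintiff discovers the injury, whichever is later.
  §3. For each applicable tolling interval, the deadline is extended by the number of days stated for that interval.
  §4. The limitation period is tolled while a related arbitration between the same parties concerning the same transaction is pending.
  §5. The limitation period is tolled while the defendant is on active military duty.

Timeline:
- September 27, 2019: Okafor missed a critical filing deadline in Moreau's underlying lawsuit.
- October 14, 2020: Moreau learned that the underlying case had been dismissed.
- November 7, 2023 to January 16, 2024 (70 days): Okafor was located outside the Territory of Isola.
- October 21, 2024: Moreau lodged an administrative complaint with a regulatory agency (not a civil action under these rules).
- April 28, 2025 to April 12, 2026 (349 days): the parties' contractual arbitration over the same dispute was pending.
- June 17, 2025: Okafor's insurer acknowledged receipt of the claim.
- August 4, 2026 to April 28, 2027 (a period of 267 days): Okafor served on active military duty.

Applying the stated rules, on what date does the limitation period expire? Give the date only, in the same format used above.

June 22, 2027

Taking the later of the act (September 27, 2019) and discovery (October 14, 2020), the claim accrued on October 14, 2020.
5 years from October 14, 2020 is October 14, 2025.
Because the pending related arbitration ran from April 28, 2025 to April 12, 2026, the deadline is extended by 349 days to September 28, 2026.
Because the defendant's active military service ran from August 4, 2026 to April 28, 2027, the deadline is extended by 267 days to June 22, 2027.
No stated provision tolls the period for the defendant's absence, so the interval from November 7, 2023 to January 16, 2024 has no effect on the deadline.
None of the other events listed affects the running of the period under the stated rules.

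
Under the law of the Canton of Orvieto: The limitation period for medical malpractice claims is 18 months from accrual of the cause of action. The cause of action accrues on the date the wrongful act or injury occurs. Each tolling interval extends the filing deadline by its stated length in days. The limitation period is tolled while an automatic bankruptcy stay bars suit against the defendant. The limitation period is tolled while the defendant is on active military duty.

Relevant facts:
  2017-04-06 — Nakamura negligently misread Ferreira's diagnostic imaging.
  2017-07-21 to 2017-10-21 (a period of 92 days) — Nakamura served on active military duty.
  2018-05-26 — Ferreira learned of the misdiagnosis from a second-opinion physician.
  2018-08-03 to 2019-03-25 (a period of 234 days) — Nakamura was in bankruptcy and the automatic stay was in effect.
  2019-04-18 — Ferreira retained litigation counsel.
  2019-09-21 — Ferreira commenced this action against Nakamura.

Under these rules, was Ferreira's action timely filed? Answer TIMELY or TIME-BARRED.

TIME-BARRED

The claim accrued on 2017-04-06, when the wrongful act occurred; under the stated occurrence rule the 2018-05-26 discovery does not delay accrual.
Adding the 18 months base period to 2017-04-06 gives a deadline of 2018-10-06, before any tolling.
The defendant's active military service from 2017-07-21 to 2017-10-21 tolled the period for 92 days, extending the deadline to 2019-01-06.
The automatic bankruptcy stay from 2018-08-03 to 2019-03-25 tolled the period for 234 days, extending the deadline to 2019-08-28.
Nothing else in the chronology tolls or restarts the period.
Ferreira filed on 2019-09-21, after the 2019-08-28 deadline, so the action is time-barred.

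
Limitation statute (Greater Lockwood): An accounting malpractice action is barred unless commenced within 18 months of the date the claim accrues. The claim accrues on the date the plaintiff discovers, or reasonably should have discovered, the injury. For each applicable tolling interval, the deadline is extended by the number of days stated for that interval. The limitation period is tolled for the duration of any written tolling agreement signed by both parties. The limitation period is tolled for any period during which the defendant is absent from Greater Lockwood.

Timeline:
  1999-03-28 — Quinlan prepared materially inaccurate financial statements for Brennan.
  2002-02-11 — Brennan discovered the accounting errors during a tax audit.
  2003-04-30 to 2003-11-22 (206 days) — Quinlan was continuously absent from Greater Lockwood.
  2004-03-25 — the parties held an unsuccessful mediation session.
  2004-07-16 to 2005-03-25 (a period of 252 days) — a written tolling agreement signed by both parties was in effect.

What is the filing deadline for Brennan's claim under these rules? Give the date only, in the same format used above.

Accrual is tied to discovery, so the period began on 2002-02-11 rather than on 1999-03-28 when the act occurred.
The untolled deadline — 18 months after 2002-02-11 — is 2003-08-11.
The period was tolled for 206 days by the defendant's absence from the jurisdiction (2003-04-30 to 2003-11-22), pushing the deadline to 2004-03-04.
The written tolling agreement starting 2004-07-16 came too late — the period had run on 2004-03-04 — and so does not extend the deadline.
None of the other events listed affects the running of the period under the stated rules.

2004-03-04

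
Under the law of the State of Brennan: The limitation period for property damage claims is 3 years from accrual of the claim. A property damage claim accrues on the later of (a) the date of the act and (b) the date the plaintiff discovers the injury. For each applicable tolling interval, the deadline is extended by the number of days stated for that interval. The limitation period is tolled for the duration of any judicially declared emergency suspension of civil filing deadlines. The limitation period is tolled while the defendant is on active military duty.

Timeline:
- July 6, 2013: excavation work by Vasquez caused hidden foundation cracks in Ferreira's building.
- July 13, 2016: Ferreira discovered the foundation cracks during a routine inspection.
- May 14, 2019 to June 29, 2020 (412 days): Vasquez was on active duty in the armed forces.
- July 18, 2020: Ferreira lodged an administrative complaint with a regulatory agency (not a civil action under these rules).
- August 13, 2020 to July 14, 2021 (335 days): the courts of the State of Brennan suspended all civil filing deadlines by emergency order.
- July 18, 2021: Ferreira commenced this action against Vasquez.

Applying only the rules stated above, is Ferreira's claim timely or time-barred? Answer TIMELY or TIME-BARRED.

TIMELY

Because discovery on July 13, 2016 post-dates the July 6, 2013 act, accrual under the later-of rule falls on July 13, 2016.
3 years from July 13, 2016 is July 13, 2019.
The defendant's active military service from May 14, 2019 to June 29, 2020 tolled the period for 412 days, extending the deadline to August 28, 2020.
Because the emergency suspension of filing deadlines ran from August 13, 2020 to July 14, 2021, the deadline is extended by 335 days to July 29, 2021.
None of the other events listed affects the running of the period under the stated rules.
Ferreira filed on July 18, 2021, before the July 29, 2021 deadline, so the action is timely.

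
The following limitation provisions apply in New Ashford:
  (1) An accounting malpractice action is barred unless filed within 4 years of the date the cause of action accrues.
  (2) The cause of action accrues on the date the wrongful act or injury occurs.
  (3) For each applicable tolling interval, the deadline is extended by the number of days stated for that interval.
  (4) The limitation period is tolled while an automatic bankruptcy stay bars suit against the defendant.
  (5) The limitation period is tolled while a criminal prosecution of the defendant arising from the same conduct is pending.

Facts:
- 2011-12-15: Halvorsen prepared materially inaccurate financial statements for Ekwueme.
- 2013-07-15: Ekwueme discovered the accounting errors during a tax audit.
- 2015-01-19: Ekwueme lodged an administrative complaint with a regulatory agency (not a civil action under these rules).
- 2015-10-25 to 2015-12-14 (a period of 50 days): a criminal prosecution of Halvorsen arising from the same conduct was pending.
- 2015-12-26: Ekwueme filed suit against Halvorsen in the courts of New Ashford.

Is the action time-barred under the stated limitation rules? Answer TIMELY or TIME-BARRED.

TIMELY

The claim accrued on 2011-12-15, when the wrongful act occurred; under the stated occurrence rule the 2013-07-15 discovery does not delay accrual.
4 years from 2011-12-15 is 2015-12-15.
The period was tolled for 50 days by the pending criminal prosecution (2015-10-25 to 2015-12-14), pushing the deadline to 2016-02-03.
The other events in the timeline have no effect on the limitation period under the stated rules.
The 2015-12-26 filing precedes the 2016-02-03 deadline; the claim is timely.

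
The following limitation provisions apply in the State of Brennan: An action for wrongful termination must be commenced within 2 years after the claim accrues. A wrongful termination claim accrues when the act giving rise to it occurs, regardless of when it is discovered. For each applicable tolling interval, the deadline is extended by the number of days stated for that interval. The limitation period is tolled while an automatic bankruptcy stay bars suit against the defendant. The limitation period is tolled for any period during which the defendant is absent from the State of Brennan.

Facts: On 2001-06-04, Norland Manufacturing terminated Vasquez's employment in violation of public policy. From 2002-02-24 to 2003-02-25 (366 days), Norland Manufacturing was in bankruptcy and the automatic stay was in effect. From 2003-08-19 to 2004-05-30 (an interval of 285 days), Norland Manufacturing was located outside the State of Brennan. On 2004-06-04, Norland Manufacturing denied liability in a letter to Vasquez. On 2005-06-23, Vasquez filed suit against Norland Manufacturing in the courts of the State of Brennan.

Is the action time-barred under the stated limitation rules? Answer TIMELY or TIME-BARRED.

The claim accrued on 2001-06-04, when the wrongful act occurred.
Adding the 2 years base period to 2001-06-04 gives a deadline of 2003-06-04, before any tolling.
The period was tolled for 366 days by the automatic bankruptcy stay (2002-02-24 to 2003-02-25), pushing the deadline to 2004-06-04.
Because the defendant's absence from the jurisdiction ran from 2003-08-19 to 2004-05-30, the deadline is extended by 285 days to 2005-03-16.
The other events in the timeline have no effect on the limitation period under the stated rules.
Filing on 2005-06-23 missed the 2005-03-16 deadline — the action is time-barred.

TIME-BARRED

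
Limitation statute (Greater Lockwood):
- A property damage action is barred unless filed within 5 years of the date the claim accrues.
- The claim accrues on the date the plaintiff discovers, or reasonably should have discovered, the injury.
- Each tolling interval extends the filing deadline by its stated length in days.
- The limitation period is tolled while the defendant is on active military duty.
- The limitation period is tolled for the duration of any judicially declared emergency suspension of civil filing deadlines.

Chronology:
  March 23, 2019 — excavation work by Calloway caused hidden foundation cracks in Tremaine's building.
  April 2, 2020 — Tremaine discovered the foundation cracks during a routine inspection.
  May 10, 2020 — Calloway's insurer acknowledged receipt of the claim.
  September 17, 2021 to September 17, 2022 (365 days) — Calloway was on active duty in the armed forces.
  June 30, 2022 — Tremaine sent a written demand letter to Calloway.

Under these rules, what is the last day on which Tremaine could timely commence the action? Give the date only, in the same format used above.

April 2, 2026

Under the discovery rule, the claim accrued on April 2, 2020, when Tremaine discovered the injury — not on the March 23, 2019 date of the underlying act.
5 years from April 2, 2020 is April 2, 2025.
Because the defendant's active military service ran from September 17, 2021 to September 17, 2022, the deadline is extended by 365 days to April 2, 2026.
The other events in the timeline have no effect on the limitation period under the stated rules.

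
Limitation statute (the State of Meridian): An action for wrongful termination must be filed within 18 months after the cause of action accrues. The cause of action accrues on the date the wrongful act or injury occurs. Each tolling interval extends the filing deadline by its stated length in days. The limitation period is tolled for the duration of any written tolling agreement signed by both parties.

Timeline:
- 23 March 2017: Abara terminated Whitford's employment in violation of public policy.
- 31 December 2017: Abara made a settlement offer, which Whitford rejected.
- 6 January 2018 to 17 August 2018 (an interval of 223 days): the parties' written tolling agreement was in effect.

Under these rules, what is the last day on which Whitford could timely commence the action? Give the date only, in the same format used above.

The limitation period began to run on 23 March 2017.
Adding the 18 months base period to 23 March 2017 gives a deadline of 23 September 2018, before any tolling.
The written tolling agreement from 6 January 2018 to 17 August 2018 tolled the period for 223 days, extending the deadline to 4 May 2019.
None of the other events listed affects the running of the period under the stated rules.

4 May 2019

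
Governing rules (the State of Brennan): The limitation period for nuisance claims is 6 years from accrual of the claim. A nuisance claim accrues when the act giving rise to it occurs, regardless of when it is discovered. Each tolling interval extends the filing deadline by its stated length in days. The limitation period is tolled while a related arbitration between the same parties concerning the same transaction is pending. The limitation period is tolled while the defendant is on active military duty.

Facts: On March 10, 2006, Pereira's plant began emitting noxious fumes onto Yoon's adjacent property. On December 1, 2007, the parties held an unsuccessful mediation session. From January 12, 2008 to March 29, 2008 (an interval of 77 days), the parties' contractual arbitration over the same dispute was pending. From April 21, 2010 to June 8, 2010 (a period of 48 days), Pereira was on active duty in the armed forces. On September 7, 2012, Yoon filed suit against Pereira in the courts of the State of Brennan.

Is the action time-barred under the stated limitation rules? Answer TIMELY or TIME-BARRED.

The claim accrued on March 10, 2006, the date of the act.
6 years from March 10, 2006 is March 10, 2012.
The period was tolled for 77 days by the pending related arbitration (January 12, 2008 to March 29, 2008), pushing the deadline to May 26, 2012.
Because the defendant's active military service ran from April 21, 2010 to June 8, 2010, the deadline is extended by 48 days to July 13, 2012.
None of the other events listed affects the running of the period under the stated rules.
The September 7, 2012 filing falls after the July 13, 2012 deadline; the claim is time-barred.

TIME-BARRED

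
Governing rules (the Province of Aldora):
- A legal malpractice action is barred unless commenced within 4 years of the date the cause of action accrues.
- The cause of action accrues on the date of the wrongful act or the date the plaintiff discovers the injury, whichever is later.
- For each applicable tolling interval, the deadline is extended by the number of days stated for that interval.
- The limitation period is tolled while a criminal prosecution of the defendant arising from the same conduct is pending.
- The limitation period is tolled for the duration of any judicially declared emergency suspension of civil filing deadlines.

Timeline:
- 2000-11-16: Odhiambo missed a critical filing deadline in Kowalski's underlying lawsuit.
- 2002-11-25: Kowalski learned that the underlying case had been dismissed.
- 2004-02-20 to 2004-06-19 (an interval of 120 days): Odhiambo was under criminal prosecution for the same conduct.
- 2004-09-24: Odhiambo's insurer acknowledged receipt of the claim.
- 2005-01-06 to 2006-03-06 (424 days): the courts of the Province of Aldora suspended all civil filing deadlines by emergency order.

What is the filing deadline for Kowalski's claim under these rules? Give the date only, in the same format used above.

2008-05-22

Taking the later of the act (2000-11-16) and discovery (2002-11-25), the claim accrued on 2002-11-25.
Adding the 4 years base period to 2002-11-25 gives a deadline of 2006-11-25, before any tolling.
The period was tolled for 120 days by the pending criminal prosecution (2004-02-20 to 2004-06-19), pushing the deadline to 2007-03-25.
Because the emergency suspension of filing deadlines ran from 2005-01-06 to 2006-03-06, the deadline is extended by 424 days to 2008-05-22.
None of the other events listed affects the running of the period under the stated rules.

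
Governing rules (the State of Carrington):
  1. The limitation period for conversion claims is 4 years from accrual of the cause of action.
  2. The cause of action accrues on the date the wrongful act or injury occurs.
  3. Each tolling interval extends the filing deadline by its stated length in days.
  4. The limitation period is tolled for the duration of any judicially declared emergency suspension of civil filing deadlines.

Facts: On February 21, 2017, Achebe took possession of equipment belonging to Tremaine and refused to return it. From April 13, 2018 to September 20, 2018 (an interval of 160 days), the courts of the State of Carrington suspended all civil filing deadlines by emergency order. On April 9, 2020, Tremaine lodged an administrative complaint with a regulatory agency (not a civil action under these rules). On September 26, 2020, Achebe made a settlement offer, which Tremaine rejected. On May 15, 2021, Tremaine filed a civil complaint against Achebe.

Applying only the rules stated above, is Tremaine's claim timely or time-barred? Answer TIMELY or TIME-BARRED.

TIMELY

The claim accrued on February 21, 2017, when the wrongful act occurred.
The untolled deadline — 4 years after February 21, 2017 — is February 21, 2021.
The period was tolled for 160 days by the emergency suspension of filing deadlines (April 13, 2018 to September 20, 2018), pushing the deadline to July 31, 2021.
Nothing else in the chronology tolls or restarts the period.
The May 15, 2021 filing precedes the July 31, 2021 deadline; the claim is timely.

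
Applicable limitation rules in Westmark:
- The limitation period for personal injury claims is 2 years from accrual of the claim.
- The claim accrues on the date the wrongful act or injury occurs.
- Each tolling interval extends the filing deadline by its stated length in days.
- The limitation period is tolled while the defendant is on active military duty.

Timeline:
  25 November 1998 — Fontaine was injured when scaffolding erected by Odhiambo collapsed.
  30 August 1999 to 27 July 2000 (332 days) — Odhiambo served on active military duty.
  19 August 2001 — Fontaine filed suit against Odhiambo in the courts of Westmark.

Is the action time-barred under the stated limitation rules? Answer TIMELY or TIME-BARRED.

The claim accrued on 25 November 1998, the date of the act.
2 years from 25 November 1998 is 25 November 2000.
The period was tolled for 332 days by the defendant's active military service (30 August 1999 to 27 July 2000), pushing the deadline to 23 October 2001.
Filing on 19 August 2001 beat the 23 October 2001 deadline — the action is timely.

TIMELY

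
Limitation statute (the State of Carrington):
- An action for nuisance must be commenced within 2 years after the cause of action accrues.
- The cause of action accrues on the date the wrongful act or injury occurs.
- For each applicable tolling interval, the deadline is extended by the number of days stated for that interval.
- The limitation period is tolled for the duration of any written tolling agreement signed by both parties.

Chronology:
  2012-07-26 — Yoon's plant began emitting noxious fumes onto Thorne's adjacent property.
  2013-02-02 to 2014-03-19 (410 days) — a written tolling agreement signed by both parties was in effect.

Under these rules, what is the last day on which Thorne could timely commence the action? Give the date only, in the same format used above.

2015-09-09

The limitation period began to run on 2012-07-26.
Adding the 2 years base period to 2012-07-26 gives a deadline of 2014-07-26, before any tolling.
Because the written tolling agreement ran from 2013-02-02 to 2014-03-19, the deadline is extended by 410 days to 2015-09-09.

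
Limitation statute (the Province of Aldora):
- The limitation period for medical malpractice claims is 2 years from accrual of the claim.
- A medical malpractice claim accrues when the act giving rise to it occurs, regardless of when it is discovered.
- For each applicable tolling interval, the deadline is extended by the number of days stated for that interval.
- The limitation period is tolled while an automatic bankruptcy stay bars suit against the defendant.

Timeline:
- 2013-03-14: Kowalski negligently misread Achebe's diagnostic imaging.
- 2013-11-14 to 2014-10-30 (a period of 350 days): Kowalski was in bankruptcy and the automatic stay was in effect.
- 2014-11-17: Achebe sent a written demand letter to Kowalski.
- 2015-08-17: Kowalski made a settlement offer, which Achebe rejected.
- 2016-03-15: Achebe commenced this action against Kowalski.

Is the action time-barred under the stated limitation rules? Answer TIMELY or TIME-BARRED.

TIME-BARRED

The claim accrued on 2013-03-14, the date of the act.
Adding the 2 years base period to 2013-03-14 gives a deadline of 2015-03-14, before any tolling.
The period was tolled for 350 days by the automatic bankruptcy stay (2013-11-14 to 2014-10-30), pushing the deadline to 2016-02-27.
The other events in the timeline have no effect on the limitation period under the stated rules.
The 2016-03-15 filing falls after the 2016-02-27 deadline; the claim is time-barred.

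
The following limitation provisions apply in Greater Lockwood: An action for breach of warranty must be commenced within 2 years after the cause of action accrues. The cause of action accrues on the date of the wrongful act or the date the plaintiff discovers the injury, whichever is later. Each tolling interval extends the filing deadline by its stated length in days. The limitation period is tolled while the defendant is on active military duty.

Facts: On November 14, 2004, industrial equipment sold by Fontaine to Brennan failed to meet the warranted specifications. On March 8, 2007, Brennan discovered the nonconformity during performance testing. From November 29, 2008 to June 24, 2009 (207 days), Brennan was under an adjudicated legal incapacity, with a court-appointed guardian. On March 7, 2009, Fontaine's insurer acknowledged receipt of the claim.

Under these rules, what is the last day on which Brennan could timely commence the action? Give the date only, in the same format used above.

Because discovery on March 8, 2007 post-dates the November 14, 2004 act, accrual under the later-of rule falls on March 8, 2007.
2 years from March 8, 2007 is March 8, 2009.
Although the plaintiff's incapacity ran from November 29, 2008 to June 24, 2009, the stated rules do not make that a tolling event, so it is disregarded.
The other events in the timeline have no effect on the limitation period under the stated rules.

March 8, 2009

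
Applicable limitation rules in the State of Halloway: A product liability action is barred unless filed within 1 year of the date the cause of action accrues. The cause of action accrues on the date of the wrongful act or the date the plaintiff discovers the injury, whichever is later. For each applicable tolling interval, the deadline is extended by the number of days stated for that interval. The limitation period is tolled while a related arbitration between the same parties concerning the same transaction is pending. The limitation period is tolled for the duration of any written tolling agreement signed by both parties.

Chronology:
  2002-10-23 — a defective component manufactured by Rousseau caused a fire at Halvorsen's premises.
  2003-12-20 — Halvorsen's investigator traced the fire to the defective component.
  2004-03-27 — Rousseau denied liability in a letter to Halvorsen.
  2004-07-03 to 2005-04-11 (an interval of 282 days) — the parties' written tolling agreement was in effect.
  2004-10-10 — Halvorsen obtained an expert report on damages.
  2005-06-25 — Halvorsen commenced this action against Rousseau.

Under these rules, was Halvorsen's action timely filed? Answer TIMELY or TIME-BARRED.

Taking the later of the act (2002-10-23) and discovery (2003-12-20), the claim accrued on 2003-12-20.
Adding the 1 year base period to 2003-12-20 gives a deadline of 2004-12-20, before any tolling.
Because the written tolling agreement ran from 2004-07-03 to 2005-04-11, the deadline is extended by 282 days to 2005-09-28.
The other events in the timeline have no effect on the limitation period under the stated rules.
The 2005-06-25 filing precedes the 2005-09-28 deadline; the claim is timely.

TIMELY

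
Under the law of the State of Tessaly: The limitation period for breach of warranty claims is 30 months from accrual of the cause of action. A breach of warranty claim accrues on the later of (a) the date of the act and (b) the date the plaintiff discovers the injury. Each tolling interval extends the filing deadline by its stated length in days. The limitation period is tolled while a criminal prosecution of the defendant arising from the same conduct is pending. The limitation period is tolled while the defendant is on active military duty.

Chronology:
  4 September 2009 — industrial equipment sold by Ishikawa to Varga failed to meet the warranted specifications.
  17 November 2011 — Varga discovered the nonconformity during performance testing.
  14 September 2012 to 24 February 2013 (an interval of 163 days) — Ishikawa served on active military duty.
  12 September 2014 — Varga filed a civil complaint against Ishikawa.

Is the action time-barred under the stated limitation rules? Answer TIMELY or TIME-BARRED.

TIMELY

Taking the later of the act (4 September 2009) and discovery (17 November 2011), the claim accrued on 17 November 2011.
30 months from 17 November 2011 is 17 May 2014.
Because the defendant's active military service ran from 14 September 2012 to 24 February 2013, the deadline is extended by 163 days to 27 October 2014.
Filing on 12 September 2014 beat the 27 October 2014 deadline — the action is timely.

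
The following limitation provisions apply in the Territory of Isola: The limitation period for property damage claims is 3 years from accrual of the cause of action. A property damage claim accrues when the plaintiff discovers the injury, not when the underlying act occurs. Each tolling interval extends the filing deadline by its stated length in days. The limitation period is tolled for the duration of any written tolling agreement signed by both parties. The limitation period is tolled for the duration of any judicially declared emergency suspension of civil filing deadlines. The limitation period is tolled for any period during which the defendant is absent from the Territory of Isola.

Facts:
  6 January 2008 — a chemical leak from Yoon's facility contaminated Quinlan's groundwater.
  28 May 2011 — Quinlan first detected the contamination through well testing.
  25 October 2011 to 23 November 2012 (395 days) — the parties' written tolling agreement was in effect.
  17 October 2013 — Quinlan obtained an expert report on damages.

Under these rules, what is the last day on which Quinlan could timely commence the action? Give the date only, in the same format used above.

27 June 2015

Under the discovery rule, the claim accrued on 28 May 2011, when Quinlan discovered the injury — not on the 6 January 2008 date of the underlying act.
Adding the 3 years base period to 28 May 2011 gives a deadline of 28 May 2014, before any tolling.
Because the written tolling agreement ran from 25 October 2011 to 23 November 2012, the deadline is extended by 395 days to 27 June 2015.
Nothing else in the chronology tolls or restarts the period.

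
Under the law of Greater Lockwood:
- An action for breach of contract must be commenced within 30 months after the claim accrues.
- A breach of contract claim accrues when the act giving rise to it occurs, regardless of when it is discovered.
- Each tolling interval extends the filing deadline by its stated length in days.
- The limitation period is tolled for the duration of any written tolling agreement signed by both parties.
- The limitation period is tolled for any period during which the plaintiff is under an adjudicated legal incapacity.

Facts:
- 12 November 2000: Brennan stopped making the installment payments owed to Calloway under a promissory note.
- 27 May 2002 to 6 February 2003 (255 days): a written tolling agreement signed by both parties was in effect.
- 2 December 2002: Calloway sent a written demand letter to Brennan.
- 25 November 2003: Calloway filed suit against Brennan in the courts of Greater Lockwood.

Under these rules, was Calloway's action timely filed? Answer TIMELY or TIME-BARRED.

TIMELY

The claim accrued on 12 November 2000, when the wrongful act occurred.
The untolled deadline — 30 months after 12 November 2000 — is 12 May 2003.
The written tolling agreement from 27 May 2002 to 6 February 2003 tolled the period for 255 days, extending the deadline to 22 January 2004.
Nothing else in the chronology tolls or restarts the period.
The 25 November 2003 filing precedes the 22 January 2004 deadline; the claim is timely.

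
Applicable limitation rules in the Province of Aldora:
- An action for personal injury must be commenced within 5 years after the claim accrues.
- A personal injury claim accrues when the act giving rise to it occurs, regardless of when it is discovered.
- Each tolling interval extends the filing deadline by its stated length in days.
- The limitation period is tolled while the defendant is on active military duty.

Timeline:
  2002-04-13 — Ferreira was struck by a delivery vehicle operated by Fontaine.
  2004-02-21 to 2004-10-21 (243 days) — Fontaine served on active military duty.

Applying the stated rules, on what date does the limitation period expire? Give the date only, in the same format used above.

2007-12-12

The limitation period began to run on 2002-04-13.
Adding the 5 years base period to 2002-04-13 gives a deadline of 2007-04-13, before any tolling.
The defendant's active military service from 2004-02-21 to 2004-10-21 tolled the period for 243 days, extending the deadline to 2007-12-12.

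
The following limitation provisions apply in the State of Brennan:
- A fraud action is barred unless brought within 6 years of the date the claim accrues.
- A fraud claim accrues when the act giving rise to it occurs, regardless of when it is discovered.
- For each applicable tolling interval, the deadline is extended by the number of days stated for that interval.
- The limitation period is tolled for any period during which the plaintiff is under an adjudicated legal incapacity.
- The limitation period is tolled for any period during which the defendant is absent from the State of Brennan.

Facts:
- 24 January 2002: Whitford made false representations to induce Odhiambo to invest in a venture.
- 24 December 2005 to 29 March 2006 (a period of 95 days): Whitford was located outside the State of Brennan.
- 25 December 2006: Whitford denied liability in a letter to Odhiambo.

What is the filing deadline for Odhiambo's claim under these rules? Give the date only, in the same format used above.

28 April 2008

The claim accrued on 24 January 2002, the date of the act.
The untolled deadline — 6 years after 24 January 2002 — is 24 January 2008.
Because the defendant's absence from the jurisdiction ran from 24 December 2005 to 29 March 2006, the deadline is extended by 95 days to 28 April 2008.
Nothing else in the chronology tolls or restarts the period.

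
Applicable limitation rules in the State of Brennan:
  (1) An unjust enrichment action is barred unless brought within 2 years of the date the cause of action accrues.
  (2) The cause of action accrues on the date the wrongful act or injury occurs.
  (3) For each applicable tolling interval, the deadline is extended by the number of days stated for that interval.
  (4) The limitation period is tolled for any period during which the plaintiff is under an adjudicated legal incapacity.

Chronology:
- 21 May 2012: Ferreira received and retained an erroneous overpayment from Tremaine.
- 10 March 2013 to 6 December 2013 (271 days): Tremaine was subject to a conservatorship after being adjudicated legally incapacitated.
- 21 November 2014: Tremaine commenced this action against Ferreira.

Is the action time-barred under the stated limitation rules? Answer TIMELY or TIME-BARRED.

TIMELY

The claim accrued on 21 May 2012, when the wrongful act occurred.
Adding the 2 years base period to 21 May 2012 gives a deadline of 21 May 2014, before any tolling.
The plaintiff's legal incapacity from 10 March 2013 to 6 December 2013 tolled the period for 271 days, extending the deadline to 16 February 2015.
Filing on 21 November 2014 beat the 16 February 2015 deadline — the action is timely.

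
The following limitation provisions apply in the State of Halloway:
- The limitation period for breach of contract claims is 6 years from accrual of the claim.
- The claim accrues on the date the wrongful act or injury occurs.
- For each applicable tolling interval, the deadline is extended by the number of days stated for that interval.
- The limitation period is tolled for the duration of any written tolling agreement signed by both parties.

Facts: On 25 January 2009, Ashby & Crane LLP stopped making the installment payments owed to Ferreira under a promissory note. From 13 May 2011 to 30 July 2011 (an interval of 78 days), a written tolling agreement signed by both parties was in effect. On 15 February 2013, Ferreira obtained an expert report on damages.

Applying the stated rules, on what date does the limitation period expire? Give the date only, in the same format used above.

13 April 2015

The claim accrued on 25 January 2009, when the wrongful act occurred.
Adding the 6 years base period to 25 January 2009 gives a deadline of 25 January 2015, before any tolling.
The written tolling agreement from 13 May 2011 to 30 July 2011 tolled the period for 78 days, extending the deadline to 13 April 2015.
None of the other events listed affects the running of the period under the stated rules.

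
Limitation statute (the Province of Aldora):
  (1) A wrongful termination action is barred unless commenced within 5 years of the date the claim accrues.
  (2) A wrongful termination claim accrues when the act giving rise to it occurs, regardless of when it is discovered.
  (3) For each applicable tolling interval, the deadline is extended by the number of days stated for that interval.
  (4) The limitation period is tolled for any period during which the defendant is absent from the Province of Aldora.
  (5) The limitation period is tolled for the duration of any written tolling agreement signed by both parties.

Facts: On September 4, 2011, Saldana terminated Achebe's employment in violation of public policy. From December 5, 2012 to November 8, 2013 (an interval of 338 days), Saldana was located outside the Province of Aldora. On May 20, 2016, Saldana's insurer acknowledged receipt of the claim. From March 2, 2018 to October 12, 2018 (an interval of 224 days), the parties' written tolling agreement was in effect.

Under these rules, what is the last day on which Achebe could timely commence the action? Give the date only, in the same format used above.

August 8, 2017

The limitation period began to run on September 4, 2011.
Adding the 5 years base period to September 4, 2011 gives a deadline of September 4, 2016, before any tolling.
The defendant's absence from the jurisdiction from December 5, 2012 to November 8, 2013 tolled the period for 338 days, extending the deadline to August 8, 2017.
The written tolling agreement starting March 2, 2018 came too late — the period had run on August 8, 2017 — and so does not extend the deadline.
Nothing else in the chronology tolls or restarts the period.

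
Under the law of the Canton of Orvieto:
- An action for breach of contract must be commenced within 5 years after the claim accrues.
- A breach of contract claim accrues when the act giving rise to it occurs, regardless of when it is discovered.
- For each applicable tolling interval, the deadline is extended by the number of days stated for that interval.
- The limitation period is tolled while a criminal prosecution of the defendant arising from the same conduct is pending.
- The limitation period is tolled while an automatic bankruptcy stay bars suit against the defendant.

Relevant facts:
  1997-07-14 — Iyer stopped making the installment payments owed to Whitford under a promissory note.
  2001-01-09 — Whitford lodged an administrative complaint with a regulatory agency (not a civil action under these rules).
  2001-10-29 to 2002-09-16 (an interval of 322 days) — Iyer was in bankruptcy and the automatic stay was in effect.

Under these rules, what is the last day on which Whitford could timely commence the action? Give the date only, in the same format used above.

2003-06-01

The claim accrued on 1997-07-14, the date of the act.
5 years from 1997-07-14 is 2002-07-14.
Because the automatic bankruptcy stay ran from 2001-10-29 to 2002-09-16, the deadline is extended by 322 days to 2003-06-01.
None of the other events listed affects the running of the period under the stated rules.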